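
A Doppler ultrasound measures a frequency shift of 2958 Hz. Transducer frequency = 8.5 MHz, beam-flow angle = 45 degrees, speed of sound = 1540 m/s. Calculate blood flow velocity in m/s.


v = fd * c / (2 * f0 * cos(theta))
v = 2958 * 1540 / (2 * 8.5000e+06 * cos(45))
v = 0.379 m/s


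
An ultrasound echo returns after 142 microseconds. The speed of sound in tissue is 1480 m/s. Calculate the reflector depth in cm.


depth = c * t / 2
t = 142 us = 1.4200e-04 s
depth = 1480 * 1.4200e-04 / 2
depth = 0.10508 m = 10.508 cm


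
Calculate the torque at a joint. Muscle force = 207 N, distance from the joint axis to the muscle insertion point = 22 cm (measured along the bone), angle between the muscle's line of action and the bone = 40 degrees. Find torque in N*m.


Torque = F * d * sin(theta)   (moment arm = d*sin(theta))
d = 22 cm = 0.22 m
Torque = 207 * 0.22 * sin(40)
Torque = 29.27 N*m


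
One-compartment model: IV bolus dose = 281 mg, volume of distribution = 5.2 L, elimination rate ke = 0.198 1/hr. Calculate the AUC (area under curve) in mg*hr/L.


C0 = Dose/Vd = 281/5.2 = 54.0385 mg/L
AUC = C0/ke = 54.0385/0.198
AUC = 272.9 mg*hr/L


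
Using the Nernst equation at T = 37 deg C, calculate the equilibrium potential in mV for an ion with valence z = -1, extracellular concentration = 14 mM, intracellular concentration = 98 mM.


E = (RT/(zF)) * ln(C_out/C_in)
T = 37 + 273.15 = 310.15 K
E = (8.314 * 310.15 / (-1 * 96485)) * ln(14/98)
E = 52 mV


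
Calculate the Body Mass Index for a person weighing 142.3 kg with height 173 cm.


BMI = weight / height^2
height = 173 cm = 1.73 m
BMI = 142.3 / 1.73^2
BMI = 47.55 kg/m^2


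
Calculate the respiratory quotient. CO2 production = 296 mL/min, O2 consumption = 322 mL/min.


RQ = VCO2 / VO2
RQ = 296 / 322
RQ = 0.9193


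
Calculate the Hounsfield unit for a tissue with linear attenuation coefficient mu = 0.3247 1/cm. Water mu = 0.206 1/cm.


HU = ((mu_tissue - mu_water) / mu_water) * 1000
HU = ((0.3247 - 0.206) / 0.206) * 1000
HU = 576.2


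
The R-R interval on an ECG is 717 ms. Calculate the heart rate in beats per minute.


HR = 60 / RR_interval(s)
RR = 717 ms = 0.717 s
HR = 60 / 0.717 = 83.68 bpm


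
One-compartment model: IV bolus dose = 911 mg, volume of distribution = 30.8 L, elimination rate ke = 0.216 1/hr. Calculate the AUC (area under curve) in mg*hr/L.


C0 = Dose/Vd = 911/30.8 = 29.5779 mg/L
AUC = C0/ke = 29.5779/0.216
AUC = 136.9 mg*hr/L


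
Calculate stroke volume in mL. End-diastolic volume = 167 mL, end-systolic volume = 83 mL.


SV = EDV - ESV
SV = 167 - 83
SV = 84 mL


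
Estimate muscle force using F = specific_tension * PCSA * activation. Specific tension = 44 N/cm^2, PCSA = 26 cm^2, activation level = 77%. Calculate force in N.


F = sigma * PCSA * activation
F = 44 * 26 * 0.77
F = 880.9 N


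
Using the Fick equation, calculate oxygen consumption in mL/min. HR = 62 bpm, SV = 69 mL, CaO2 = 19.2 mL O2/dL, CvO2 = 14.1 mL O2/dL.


CO = HR*SV = 62*69/1000 = 4.278 L/min
a-v O2 diff = 19.2 - 14.1 = 5.1 mL/dL
VO2 = CO * (CaO2-CvO2) * 10 dL/L
VO2 = 4.278 * 5.1 * 10
VO2 = 218.2 mL/min


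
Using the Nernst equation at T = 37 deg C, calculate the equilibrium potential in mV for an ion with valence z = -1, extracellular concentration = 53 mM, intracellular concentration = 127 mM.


E = (RT/(zF)) * ln(C_out/C_in)
T = 37 + 273.15 = 310.15 K
E = (8.314 * 310.15 / (-1 * 96485)) * ln(53/127)
E = 23.36 mV


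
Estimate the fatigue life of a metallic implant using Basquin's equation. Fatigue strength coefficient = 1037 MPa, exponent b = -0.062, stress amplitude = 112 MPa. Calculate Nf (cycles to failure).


sigma_a = sigma_f' * (2Nf)^b
2Nf = (sigma_a/sigma_f')^(1/b)
2Nf = (112/1037)^(1/-0.062)
2Nf = 3.8876687e+15
Nf = 1.9438e+15


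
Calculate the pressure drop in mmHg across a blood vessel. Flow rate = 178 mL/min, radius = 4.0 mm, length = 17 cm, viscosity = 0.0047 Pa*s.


dP = 8*mu*L*Q / (pi*r^4)
Q = 178 mL/min = 2.96667e-06 m^3/s
dP = 23.5785 Pa = 23.5785 / 133.322 mmHg = 0.1769 mmHg


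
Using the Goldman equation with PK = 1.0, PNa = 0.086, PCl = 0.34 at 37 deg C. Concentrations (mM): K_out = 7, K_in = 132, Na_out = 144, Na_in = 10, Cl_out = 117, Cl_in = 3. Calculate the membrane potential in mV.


Vm = (RT/F)*ln((PK*Ko + PNa*Nao + PCl*Cli)/(PK*Ki + PNa*Nai + PCl*Clo))
Numer = 20.404, Denom = 172.64
Vm = -57.07 mV


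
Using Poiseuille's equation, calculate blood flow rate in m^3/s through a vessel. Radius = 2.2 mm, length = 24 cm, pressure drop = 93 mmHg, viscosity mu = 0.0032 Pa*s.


Q = pi*r^4*dP / (8*mu*L)
r = 0.0022 m, L = 0.24 m
dP = 93 mmHg = 12398.946 Pa
Q = 1.4852e-04 m^3/s


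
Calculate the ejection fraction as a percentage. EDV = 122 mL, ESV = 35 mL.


SV = EDV - ESV = 122 - 35 = 87 mL
EF = SV/EDV * 100 = 87/122 * 100
EF = 71.31%


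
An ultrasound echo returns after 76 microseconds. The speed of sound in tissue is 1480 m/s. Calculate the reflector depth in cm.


depth = c * t / 2
t = 76 us = 7.6000e-05 s
depth = 1480 * 7.6000e-05 / 2
depth = 0.05624 m = 5.624 cm


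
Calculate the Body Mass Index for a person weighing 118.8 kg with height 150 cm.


BMI = weight / height^2
height = 150 cm = 1.5 m
BMI = 118.8 / 1.5^2
BMI = 52.8 kg/m^2


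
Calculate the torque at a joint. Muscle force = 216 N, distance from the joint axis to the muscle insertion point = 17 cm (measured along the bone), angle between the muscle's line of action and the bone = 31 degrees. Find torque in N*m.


Torque = F * d * sin(theta)   (moment arm = d*sin(theta))
d = 17 cm = 0.17 m
Torque = 216 * 0.17 * sin(31)
Torque = 18.91 N*m


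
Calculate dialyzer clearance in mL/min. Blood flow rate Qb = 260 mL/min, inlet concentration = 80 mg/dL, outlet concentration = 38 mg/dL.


K = Qb * (Cb_in - Cb_out) / Cb_in
K = 260 * (80 - 38) / 80
K = 136.5 mL/min


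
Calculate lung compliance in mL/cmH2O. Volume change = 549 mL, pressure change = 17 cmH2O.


C = dV / dP
C = 549 / 17
C = 32.29 mL/cmH2O


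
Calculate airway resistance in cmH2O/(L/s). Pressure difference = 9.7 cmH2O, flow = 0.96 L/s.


R = dP / flow
R = 9.7 / 0.96
R = 10.1 cmH2O/(L/s)


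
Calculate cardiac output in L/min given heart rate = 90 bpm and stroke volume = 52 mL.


CO = HR * SV
CO = 90 * 52 / 1000
CO = 4.68 L/min


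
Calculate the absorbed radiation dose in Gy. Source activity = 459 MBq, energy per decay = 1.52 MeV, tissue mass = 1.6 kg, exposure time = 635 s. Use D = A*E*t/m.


A = 459 MBq = 4.5900e+08 Bq
E = 1.52 MeV = 2.43504e-13 J
D = A*E*t/m = 4.5900e+08*2.43504e-13*635/1.6
D = 0.04436 Gy


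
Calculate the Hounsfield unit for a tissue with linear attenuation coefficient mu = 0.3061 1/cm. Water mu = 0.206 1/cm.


HU = ((mu_tissue - mu_water) / mu_water) * 1000
HU = ((0.3061 - 0.206) / 0.206) * 1000
HU = 485.9


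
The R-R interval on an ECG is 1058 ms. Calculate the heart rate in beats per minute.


HR = 60 / RR_interval(s)
RR = 1058 ms = 1.058 s
HR = 60 / 1.058 = 56.71 bpm


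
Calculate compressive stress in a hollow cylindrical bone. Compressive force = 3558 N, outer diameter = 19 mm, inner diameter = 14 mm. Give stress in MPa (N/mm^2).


A = pi*(r_o^2 - r_i^2)
r_o = 9.5 mm, r_i = 7 mm
A = 129.591 mm^2
sigma = F/A = 3558 / 129.591
sigma = 27.46 MPa


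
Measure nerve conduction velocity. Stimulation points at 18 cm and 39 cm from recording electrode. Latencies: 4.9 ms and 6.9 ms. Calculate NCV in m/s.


Distance = (39 - 18) / 100 = 0.21 m
dt = (6.9 - 4.9) / 1000 = 0.002 s
NCV = dist / dt = 105 m/s


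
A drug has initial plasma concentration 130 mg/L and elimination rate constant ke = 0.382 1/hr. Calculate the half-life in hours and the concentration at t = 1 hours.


t_half = ln(2) / ke = 0.693147 / 0.382 = 1.815 hr
C(t) = C0 * exp(-ke*t) = 130 * exp(-0.382*1)
C(1) = 88.72 mg/L


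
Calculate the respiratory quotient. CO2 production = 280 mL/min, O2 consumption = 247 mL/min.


RQ = VCO2 / VO2
RQ = 280 / 247
RQ = 1.134


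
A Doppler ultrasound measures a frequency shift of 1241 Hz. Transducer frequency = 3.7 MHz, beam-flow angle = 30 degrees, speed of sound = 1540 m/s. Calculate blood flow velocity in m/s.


v = fd * c / (2 * f0 * cos(theta))
v = 1241 * 1540 / (2 * 3.7000e+06 * cos(30))
v = 0.2982 m/s


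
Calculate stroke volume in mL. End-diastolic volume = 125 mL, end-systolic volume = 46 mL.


SV = EDV - ESV
SV = 125 - 46
SV = 79 mL


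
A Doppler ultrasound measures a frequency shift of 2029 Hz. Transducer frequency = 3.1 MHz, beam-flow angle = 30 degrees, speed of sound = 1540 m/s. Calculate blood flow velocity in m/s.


v = fd * c / (2 * f0 * cos(theta))
v = 2029 * 1540 / (2 * 3.1000e+06 * cos(30))
v = 0.5819 m/s


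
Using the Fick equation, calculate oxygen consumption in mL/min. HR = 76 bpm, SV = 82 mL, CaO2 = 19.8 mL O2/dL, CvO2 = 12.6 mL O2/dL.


CO = HR*SV = 76*82/1000 = 6.232 L/min
a-v O2 diff = 19.8 - 12.6 = 7.2 mL/dL
VO2 = CO * (CaO2-CvO2) * 10 dL/L
VO2 = 6.232 * 7.2 * 10
VO2 = 448.7 mL/min


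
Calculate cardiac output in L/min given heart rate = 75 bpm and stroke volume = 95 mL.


CO = HR * SV
CO = 75 * 95 / 1000
CO = 7.125 L/min


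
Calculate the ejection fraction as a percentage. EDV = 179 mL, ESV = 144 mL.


SV = EDV - ESV = 179 - 144 = 35 mL
EF = SV/EDV * 100 = 35/179 * 100
EF = 19.55%


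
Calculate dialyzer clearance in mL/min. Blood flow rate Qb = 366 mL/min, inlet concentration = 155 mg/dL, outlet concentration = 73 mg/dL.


K = Qb * (Cb_in - Cb_out) / Cb_in
K = 366 * (155 - 73) / 155
K = 193.6 mL/min


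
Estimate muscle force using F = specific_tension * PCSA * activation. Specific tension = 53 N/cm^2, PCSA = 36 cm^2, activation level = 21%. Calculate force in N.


F = sigma * PCSA * activation
F = 53 * 36 * 0.21
F = 400.7 N


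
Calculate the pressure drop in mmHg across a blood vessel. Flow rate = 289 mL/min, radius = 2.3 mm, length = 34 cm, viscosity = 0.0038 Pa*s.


dP = 8*mu*L*Q / (pi*r^4)
Q = 289 mL/min = 4.81667e-06 m^3/s
dP = 566.289 Pa = 566.289 / 133.322 mmHg = 4.248 mmHg


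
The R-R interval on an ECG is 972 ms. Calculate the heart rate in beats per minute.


HR = 60 / RR_interval(s)
RR = 972 ms = 0.972 s
HR = 60 / 0.972 = 61.73 bpm


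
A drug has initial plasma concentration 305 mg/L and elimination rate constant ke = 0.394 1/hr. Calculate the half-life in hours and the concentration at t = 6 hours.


t_half = ln(2) / ke = 0.693147 / 0.394 = 1.759 hr
C(t) = C0 * exp(-ke*t) = 305 * exp(-0.394*6)
C(6) = 28.68 mg/L


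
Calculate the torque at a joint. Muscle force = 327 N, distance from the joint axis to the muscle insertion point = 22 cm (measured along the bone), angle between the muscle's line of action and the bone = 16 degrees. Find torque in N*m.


Torque = F * d * sin(theta)   (moment arm = d*sin(theta))
d = 22 cm = 0.22 m
Torque = 327 * 0.22 * sin(16)
Torque = 19.83 N*m


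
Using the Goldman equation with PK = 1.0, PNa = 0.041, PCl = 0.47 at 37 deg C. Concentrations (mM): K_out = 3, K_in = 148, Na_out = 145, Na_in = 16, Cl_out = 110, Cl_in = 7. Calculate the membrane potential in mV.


Vm = (RT/F)*ln((PK*Ko + PNa*Nao + PCl*Cli)/(PK*Ki + PNa*Nai + PCl*Clo))
Numer = 12.235, Denom = 200.356
Vm = -74.72 mV


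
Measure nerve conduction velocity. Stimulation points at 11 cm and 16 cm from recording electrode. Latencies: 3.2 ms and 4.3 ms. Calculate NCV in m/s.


Distance = (16 - 11) / 100 = 0.05 m
dt = (4.3 - 3.2) / 1000 = 0.0011 s
NCV = dist / dt = 45.45 m/s


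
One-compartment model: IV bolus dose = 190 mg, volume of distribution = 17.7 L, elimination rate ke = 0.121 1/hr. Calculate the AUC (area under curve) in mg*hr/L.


C0 = Dose/Vd = 190/17.7 = 10.7345 mg/L
AUC = C0/ke = 10.7345/0.121
AUC = 88.71 mg*hr/L


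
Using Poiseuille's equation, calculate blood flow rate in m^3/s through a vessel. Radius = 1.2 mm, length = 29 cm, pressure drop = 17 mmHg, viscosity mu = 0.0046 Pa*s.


Q = pi*r^4*dP / (8*mu*L)
r = 0.0012 m, L = 0.29 m
dP = 17 mmHg = 2266.474 Pa
Q = 1.3835e-06 m^3/s


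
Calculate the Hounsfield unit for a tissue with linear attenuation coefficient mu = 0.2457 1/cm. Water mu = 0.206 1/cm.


HU = ((mu_tissue - mu_water) / mu_water) * 1000
HU = ((0.2457 - 0.206) / 0.206) * 1000
HU = 192.7


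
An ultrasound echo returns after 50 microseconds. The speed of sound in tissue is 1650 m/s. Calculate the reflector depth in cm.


depth = c * t / 2
t = 50 us = 5.0000e-05 s
depth = 1650 * 5.0000e-05 / 2
depth = 0.04125 m = 4.125 cm


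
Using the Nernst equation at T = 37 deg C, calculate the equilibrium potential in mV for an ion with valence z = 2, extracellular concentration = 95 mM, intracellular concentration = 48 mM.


E = (RT/(zF)) * ln(C_out/C_in)
T = 37 + 273.15 = 310.15 K
E = (8.314 * 310.15 / (2 * 96485)) * ln(95/48)
E = 9.122 mV


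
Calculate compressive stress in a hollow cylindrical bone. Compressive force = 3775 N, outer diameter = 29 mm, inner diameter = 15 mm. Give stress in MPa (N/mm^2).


A = pi*(r_o^2 - r_i^2)
r_o = 14.5 mm, r_i = 7.5 mm
A = 483.805 mm^2
sigma = F/A = 3775 / 483.805
sigma = 7.803 MPa


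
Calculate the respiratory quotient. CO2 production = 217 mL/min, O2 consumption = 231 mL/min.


RQ = VCO2 / VO2
RQ = 217 / 231
RQ = 0.9394


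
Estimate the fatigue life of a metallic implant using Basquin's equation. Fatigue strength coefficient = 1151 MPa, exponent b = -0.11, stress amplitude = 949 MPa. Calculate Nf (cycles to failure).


sigma_a = sigma_f' * (2Nf)^b
2Nf = (sigma_a/sigma_f')^(1/b)
2Nf = (949/1151)^(1/-0.11)
2Nf = 5.779643
Nf = 2.89


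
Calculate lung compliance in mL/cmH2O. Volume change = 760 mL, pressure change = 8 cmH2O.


C = dV / dP
C = 760 / 8
C = 95 mL/cmH2O


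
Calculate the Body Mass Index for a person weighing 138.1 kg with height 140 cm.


BMI = weight / height^2
height = 140 cm = 1.4 m
BMI = 138.1 / 1.4^2
BMI = 70.46 kg/m^2


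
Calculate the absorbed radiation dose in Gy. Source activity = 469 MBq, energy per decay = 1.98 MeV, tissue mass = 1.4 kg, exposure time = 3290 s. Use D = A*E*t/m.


A = 469 MBq = 4.6900e+08 Bq
E = 1.98 MeV = 3.17196e-13 J
D = A*E*t/m = 4.6900e+08*3.17196e-13*3290/1.4
D = 0.3496 Gy


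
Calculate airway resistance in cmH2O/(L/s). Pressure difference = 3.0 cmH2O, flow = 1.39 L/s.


R = dP / flow
R = 3.0 / 1.39
R = 2.158 cmH2O/(L/s)


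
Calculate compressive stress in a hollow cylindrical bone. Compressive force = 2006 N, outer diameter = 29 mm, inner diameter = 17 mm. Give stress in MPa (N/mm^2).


A = pi*(r_o^2 - r_i^2)
r_o = 14.5 mm, r_i = 8.5 mm
A = 433.54 mm^2
sigma = F/A = 2006 / 433.54
sigma = 4.627 MPa


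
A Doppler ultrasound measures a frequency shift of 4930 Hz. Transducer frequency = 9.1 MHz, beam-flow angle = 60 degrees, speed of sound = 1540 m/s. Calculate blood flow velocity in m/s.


v = fd * c / (2 * f0 * cos(theta))
v = 4930 * 1540 / (2 * 9.1000e+06 * cos(60))
v = 0.8343 m/s


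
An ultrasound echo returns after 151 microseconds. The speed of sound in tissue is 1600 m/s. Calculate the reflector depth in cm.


depth = c * t / 2
t = 151 us = 1.5100e-04 s
depth = 1600 * 1.5100e-04 / 2
depth = 0.1208 m = 12.08 cm


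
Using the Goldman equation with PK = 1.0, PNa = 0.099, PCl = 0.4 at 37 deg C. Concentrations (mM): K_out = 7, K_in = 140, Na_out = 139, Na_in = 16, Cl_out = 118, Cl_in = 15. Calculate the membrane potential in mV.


Vm = (RT/F)*ln((PK*Ko + PNa*Nao + PCl*Cli)/(PK*Ki + PNa*Nai + PCl*Clo))
Numer = 26.761, Denom = 188.784
Vm = -52.21 mV


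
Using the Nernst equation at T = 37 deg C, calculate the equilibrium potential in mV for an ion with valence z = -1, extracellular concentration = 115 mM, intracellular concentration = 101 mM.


E = (RT/(zF)) * ln(C_out/C_in)
T = 37 + 273.15 = 310.15 K
E = (8.314 * 310.15 / (-1 * 96485)) * ln(115/101)
E = -3.469 mV


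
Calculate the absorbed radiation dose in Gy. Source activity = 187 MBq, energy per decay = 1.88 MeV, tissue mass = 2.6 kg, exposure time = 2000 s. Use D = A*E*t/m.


A = 187 MBq = 1.8700e+08 Bq
E = 1.88 MeV = 3.01176e-13 J
D = A*E*t/m = 1.8700e+08*3.01176e-13*2000/2.6
D = 0.04332 Gy


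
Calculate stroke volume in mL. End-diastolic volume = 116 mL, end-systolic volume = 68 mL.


SV = EDV - ESV
SV = 116 - 68
SV = 48 mL


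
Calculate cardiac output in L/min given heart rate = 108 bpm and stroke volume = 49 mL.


CO = HR * SV
CO = 108 * 49 / 1000
CO = 5.292 L/min


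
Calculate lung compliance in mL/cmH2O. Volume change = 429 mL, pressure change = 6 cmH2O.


C = dV / dP
C = 429 / 6
C = 71.5 mL/cmH2O


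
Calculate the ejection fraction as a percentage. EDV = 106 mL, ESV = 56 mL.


SV = EDV - ESV = 106 - 56 = 50 mL
EF = SV/EDV * 100 = 50/106 * 100
EF = 47.17%


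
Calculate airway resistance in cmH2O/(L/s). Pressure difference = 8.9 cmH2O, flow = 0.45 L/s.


R = dP / flow
R = 8.9 / 0.45
R = 19.78 cmH2O/(L/s)


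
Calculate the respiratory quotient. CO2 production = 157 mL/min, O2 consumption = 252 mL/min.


RQ = VCO2 / VO2
RQ = 157 / 252
RQ = 0.623


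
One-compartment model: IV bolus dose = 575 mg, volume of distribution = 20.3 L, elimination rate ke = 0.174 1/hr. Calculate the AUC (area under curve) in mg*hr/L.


C0 = Dose/Vd = 575/20.3 = 28.3251 mg/L
AUC = C0/ke = 28.3251/0.174
AUC = 162.8 mg*hr/L


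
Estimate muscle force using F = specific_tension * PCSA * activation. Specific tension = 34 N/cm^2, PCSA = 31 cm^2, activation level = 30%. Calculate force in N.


F = sigma * PCSA * activation
F = 34 * 31 * 0.3
F = 316.2 N


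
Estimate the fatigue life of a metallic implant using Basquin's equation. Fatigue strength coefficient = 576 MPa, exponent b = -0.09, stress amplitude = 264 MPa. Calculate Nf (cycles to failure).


sigma_a = sigma_f' * (2Nf)^b
2Nf = (sigma_a/sigma_f')^(1/b)
2Nf = (264/576)^(1/-0.09)
2Nf = 5816.3513
Nf = 2908


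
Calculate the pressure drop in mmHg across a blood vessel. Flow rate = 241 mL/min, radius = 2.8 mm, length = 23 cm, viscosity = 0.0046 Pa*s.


dP = 8*mu*L*Q / (pi*r^4)
Q = 241 mL/min = 4.01667e-06 m^3/s
dP = 176.06 Pa = 176.06 / 133.322 mmHg = 1.321 mmHg


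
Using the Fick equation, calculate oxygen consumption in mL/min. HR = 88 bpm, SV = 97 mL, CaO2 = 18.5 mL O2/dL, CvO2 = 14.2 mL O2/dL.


CO = HR*SV = 88*97/1000 = 8.536 L/min
a-v O2 diff = 18.5 - 14.2 = 4.3 mL/dL
VO2 = CO * (CaO2-CvO2) * 10 dL/L
VO2 = 8.536 * 4.3 * 10
VO2 = 367 mL/min


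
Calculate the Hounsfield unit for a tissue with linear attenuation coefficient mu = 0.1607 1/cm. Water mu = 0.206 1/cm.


HU = ((mu_tissue - mu_water) / mu_water) * 1000
HU = ((0.1607 - 0.206) / 0.206) * 1000
HU = -219.9


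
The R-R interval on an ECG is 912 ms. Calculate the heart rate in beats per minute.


HR = 60 / RR_interval(s)
RR = 912 ms = 0.912 s
HR = 60 / 0.912 = 65.79 bpm


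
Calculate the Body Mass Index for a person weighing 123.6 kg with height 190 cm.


BMI = weight / height^2
height = 190 cm = 1.9 m
BMI = 123.6 / 1.9^2
BMI = 34.24 kg/m^2


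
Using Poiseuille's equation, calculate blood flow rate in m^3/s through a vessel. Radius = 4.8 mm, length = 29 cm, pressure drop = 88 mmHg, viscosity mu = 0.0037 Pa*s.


Q = pi*r^4*dP / (8*mu*L)
r = 0.0048 m, L = 0.29 m
dP = 88 mmHg = 11732.336 Pa
Q = 0.002279 m^3/s


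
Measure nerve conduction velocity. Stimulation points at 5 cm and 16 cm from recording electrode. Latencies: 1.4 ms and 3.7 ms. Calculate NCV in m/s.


Distance = (16 - 5) / 100 = 0.11 m
dt = (3.7 - 1.4) / 1000 = 0.0023 s
NCV = dist / dt = 47.83 m/s


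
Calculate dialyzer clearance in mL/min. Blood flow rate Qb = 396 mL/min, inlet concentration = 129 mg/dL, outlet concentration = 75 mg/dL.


K = Qb * (Cb_in - Cb_out) / Cb_in
K = 396 * (129 - 75) / 129
K = 165.8 mL/min


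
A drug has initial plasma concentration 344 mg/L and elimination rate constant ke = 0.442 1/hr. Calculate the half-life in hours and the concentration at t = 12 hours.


t_half = ln(2) / ke = 0.693147 / 0.442 = 1.568 hr
C(t) = C0 * exp(-ke*t) = 344 * exp(-0.442*12)
C(12) = 1.71 mg/L


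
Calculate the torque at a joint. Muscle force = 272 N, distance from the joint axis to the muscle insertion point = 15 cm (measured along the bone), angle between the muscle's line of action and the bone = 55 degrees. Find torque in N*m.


Torque = F * d * sin(theta)   (moment arm = d*sin(theta))
d = 15 cm = 0.15 m
Torque = 272 * 0.15 * sin(55)
Torque = 33.42 N*m


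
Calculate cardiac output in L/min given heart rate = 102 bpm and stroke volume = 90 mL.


CO = HR * SV
CO = 102 * 90 / 1000
CO = 9.18 L/min


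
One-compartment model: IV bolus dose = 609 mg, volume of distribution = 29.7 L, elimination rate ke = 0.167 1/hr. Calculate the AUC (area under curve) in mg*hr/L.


C0 = Dose/Vd = 609/29.7 = 20.5051 mg/L
AUC = C0/ke = 20.5051/0.167
AUC = 122.8 mg*hr/L


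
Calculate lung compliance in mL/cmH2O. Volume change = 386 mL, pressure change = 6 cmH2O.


C = dV / dP
C = 386 / 6
C = 64.33 mL/cmH2O


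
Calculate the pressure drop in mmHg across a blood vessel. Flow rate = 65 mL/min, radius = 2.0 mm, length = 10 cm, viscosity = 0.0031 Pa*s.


dP = 8*mu*L*Q / (pi*r^4)
Q = 65 mL/min = 1.08333e-06 m^3/s
dP = 53.4494 Pa = 53.4494 / 133.322 mmHg = 0.4009 mmHg


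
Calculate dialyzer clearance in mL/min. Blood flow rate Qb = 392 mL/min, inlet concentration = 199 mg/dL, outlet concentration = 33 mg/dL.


K = Qb * (Cb_in - Cb_out) / Cb_in
K = 392 * (199 - 33) / 199
K = 327 mL/min


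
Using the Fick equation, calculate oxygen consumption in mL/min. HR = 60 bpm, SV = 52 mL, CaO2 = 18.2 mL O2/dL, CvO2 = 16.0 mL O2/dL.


CO = HR*SV = 60*52/1000 = 3.12 L/min
a-v O2 diff = 18.2 - 16.0 = 2.2 mL/dL
VO2 = CO * (CaO2-CvO2) * 10 dL/L
VO2 = 3.12 * 2.2 * 10
VO2 = 68.64 mL/min


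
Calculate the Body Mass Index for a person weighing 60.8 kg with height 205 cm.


BMI = weight / height^2
height = 205 cm = 2.05 m
BMI = 60.8 / 2.05^2
BMI = 14.47 kg/m^2


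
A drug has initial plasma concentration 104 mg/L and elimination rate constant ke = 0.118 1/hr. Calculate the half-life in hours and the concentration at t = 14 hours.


t_half = ln(2) / ke = 0.693147 / 0.118 = 5.874 hr
C(t) = C0 * exp(-ke*t) = 104 * exp(-0.118*14)
C(14) = 19.93 mg/L


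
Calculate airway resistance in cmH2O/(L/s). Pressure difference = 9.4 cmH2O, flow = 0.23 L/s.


R = dP / flow
R = 9.4 / 0.23
R = 40.87 cmH2O/(L/s)


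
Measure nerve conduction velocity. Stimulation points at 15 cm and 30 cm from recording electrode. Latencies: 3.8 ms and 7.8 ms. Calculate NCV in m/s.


Distance = (30 - 15) / 100 = 0.15 m
dt = (7.8 - 3.8) / 1000 = 0.004 s
NCV = dist / dt = 37.5 m/s


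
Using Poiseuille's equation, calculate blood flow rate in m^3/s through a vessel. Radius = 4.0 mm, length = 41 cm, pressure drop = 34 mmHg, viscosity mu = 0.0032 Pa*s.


Q = pi*r^4*dP / (8*mu*L)
r = 0.004 m, L = 0.41 m
dP = 34 mmHg = 4532.948 Pa
Q = 3.4733e-04 m^3/s


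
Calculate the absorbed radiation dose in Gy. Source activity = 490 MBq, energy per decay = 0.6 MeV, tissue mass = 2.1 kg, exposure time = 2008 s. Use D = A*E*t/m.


A = 490 MBq = 4.9000e+08 Bq
E = 0.6 MeV = 9.612e-14 J
D = A*E*t/m = 4.9000e+08*9.612e-14*2008/2.1
D = 0.04504 Gy


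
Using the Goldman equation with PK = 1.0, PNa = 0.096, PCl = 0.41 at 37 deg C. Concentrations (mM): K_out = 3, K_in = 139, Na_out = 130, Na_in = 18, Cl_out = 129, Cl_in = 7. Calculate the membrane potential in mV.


Vm = (RT/F)*ln((PK*Ko + PNa*Nao + PCl*Cli)/(PK*Ki + PNa*Nai + PCl*Clo))
Numer = 18.35, Denom = 193.618
Vm = -62.97 mV


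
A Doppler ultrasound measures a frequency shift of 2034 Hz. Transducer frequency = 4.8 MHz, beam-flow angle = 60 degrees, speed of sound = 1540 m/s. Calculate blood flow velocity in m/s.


v = fd * c / (2 * f0 * cos(theta))
v = 2034 * 1540 / (2 * 4.8000e+06 * cos(60))
v = 0.6526 m/s


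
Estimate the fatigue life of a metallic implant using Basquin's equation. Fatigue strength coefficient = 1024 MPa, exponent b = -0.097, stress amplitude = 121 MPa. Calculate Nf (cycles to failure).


sigma_a = sigma_f' * (2Nf)^b
2Nf = (sigma_a/sigma_f')^(1/b)
2Nf = (121/1024)^(1/-0.097)
2Nf = 3.6475902e+09
Nf = 1.8238e+09


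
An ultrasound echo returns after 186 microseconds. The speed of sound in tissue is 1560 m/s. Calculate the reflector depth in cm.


depth = c * t / 2
t = 186 us = 1.8600e-04 s
depth = 1560 * 1.8600e-04 / 2
depth = 0.14508 m = 14.508 cm


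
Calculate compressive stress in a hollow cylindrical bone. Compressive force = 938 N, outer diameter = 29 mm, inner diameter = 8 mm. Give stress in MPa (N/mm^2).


A = pi*(r_o^2 - r_i^2)
r_o = 14.5 mm, r_i = 4 mm
A = 610.254 mm^2
sigma = F/A = 938 / 610.254
sigma = 1.537 MPa


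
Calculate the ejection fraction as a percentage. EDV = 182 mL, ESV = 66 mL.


SV = EDV - ESV = 182 - 66 = 116 mL
EF = SV/EDV * 100 = 116/182 * 100
EF = 63.74%


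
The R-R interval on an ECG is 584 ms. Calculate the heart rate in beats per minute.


HR = 60 / RR_interval(s)
RR = 584 ms = 0.584 s
HR = 60 / 0.584 = 102.7 bpm


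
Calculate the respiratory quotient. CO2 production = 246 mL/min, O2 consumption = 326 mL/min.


RQ = VCO2 / VO2
RQ = 246 / 326
RQ = 0.7546


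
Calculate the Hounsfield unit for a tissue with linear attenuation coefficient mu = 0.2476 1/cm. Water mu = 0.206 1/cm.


HU = ((mu_tissue - mu_water) / mu_water) * 1000
HU = ((0.2476 - 0.206) / 0.206) * 1000
HU = 201.9


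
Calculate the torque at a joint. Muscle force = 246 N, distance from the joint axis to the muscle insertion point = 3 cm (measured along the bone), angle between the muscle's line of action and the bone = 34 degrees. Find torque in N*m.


Torque = F * d * sin(theta)   (moment arm = d*sin(theta))
d = 3 cm = 0.03 m
Torque = 246 * 0.03 * sin(34)
Torque = 4.127 N*m


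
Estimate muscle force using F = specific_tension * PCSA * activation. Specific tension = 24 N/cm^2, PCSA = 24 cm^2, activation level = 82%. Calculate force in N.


F = sigma * PCSA * activation
F = 24 * 24 * 0.82
F = 472.3 N


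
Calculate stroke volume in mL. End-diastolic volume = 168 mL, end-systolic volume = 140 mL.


SV = EDV - ESV
SV = 168 - 140
SV = 28 mL


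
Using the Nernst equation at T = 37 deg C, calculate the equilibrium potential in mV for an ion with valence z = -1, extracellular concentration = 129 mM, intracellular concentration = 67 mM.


E = (RT/(zF)) * ln(C_out/C_in)
T = 37 + 273.15 = 310.15 K
E = (8.314 * 310.15 / (-1 * 96485)) * ln(129/67)
E = -17.51 mV


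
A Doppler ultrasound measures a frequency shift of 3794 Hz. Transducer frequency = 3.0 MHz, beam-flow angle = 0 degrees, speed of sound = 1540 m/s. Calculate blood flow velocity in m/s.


v = fd * c / (2 * f0 * cos(theta))
v = 3794 * 1540 / (2 * 3.0000e+06 * cos(0))
v = 0.9738 m/s


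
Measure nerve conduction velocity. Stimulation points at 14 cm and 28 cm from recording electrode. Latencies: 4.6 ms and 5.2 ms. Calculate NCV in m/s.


Distance = (28 - 14) / 100 = 0.14 m
dt = (5.2 - 4.6) / 1000 = 6.0000e-04 s
NCV = dist / dt = 233.3 m/s


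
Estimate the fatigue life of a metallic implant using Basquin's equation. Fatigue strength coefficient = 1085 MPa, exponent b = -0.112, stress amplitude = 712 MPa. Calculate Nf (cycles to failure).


sigma_a = sigma_f' * (2Nf)^b
2Nf = (sigma_a/sigma_f')^(1/b)
2Nf = (712/1085)^(1/-0.112)
2Nf = 43.001129
Nf = 21.5


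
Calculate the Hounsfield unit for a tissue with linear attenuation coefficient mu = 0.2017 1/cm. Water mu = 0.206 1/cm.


HU = ((mu_tissue - mu_water) / mu_water) * 1000
HU = ((0.2017 - 0.206) / 0.206) * 1000
HU = -20.87


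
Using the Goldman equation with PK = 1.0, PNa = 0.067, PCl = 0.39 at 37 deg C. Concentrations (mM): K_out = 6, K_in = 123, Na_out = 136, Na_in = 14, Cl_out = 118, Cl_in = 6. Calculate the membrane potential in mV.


Vm = (RT/F)*ln((PK*Ko + PNa*Nao + PCl*Cli)/(PK*Ki + PNa*Nai + PCl*Clo))
Numer = 17.452, Denom = 169.958
Vm = -60.83 mV


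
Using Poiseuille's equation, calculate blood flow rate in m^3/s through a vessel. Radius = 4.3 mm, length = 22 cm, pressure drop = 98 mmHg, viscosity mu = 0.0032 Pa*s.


Q = pi*r^4*dP / (8*mu*L)
r = 0.0043 m, L = 0.22 m
dP = 98 mmHg = 13065.556 Pa
Q = 0.002492 m^3/s


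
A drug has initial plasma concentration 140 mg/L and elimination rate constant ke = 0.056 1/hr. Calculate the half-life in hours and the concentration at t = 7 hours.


t_half = ln(2) / ke = 0.693147 / 0.056 = 12.38 hr
C(t) = C0 * exp(-ke*t) = 140 * exp(-0.056*7)
C(7) = 94.6 mg/L


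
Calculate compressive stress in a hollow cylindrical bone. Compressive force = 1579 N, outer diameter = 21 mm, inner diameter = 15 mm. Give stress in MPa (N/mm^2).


A = pi*(r_o^2 - r_i^2)
r_o = 10.5 mm, r_i = 7.5 mm
A = 169.646 mm^2
sigma = F/A = 1579 / 169.646
sigma = 9.308 MPa


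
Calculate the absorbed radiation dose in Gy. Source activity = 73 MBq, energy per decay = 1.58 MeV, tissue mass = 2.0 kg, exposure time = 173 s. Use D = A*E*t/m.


A = 73 MBq = 7.3000e+07 Bq
E = 1.58 MeV = 2.53116e-13 J
D = A*E*t/m = 7.3000e+07*2.53116e-13*173/2.0
D = 0.001598 Gy


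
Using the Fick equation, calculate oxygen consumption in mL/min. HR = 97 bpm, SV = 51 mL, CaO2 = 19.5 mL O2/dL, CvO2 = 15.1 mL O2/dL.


CO = HR*SV = 97*51/1000 = 4.947 L/min
a-v O2 diff = 19.5 - 15.1 = 4.4 mL/dL
VO2 = CO * (CaO2-CvO2) * 10 dL/L
VO2 = 4.947 * 4.4 * 10
VO2 = 217.7 mL/min


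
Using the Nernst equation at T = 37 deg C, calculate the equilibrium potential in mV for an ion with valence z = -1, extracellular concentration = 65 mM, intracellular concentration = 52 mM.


E = (RT/(zF)) * ln(C_out/C_in)
T = 37 + 273.15 = 310.15 K
E = (8.314 * 310.15 / (-1 * 96485)) * ln(65/52)
E = -5.964 mV


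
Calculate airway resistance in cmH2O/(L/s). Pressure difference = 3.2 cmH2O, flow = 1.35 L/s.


R = dP / flow
R = 3.2 / 1.35
R = 2.37 cmH2O/(L/s)


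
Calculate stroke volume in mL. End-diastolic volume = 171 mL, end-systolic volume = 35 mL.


SV = EDV - ESV
SV = 171 - 35
SV = 136 mL


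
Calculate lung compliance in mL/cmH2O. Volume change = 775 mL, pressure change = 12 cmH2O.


C = dV / dP
C = 775 / 12
C = 64.58 mL/cmH2O


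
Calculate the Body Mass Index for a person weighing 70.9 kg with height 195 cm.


BMI = weight / height^2
height = 195 cm = 1.95 m
BMI = 70.9 / 1.95^2
BMI = 18.65 kg/m^2


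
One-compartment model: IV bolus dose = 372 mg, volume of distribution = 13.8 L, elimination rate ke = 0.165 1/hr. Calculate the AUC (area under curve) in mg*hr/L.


C0 = Dose/Vd = 372/13.8 = 26.9565 mg/L
AUC = C0/ke = 26.9565/0.165
AUC = 163.4 mg*hr/L


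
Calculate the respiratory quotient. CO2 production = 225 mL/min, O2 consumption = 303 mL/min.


RQ = VCO2 / VO2
RQ = 225 / 303
RQ = 0.7426


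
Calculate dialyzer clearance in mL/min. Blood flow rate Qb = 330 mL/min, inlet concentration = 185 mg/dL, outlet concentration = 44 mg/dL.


K = Qb * (Cb_in - Cb_out) / Cb_in
K = 330 * (185 - 44) / 185
K = 251.5 mL/min


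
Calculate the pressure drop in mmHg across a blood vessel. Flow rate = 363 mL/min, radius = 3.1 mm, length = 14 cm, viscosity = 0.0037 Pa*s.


dP = 8*mu*L*Q / (pi*r^4)
Q = 363 mL/min = 6.05e-06 m^3/s
dP = 86.4129 Pa = 86.4129 / 133.322 mmHg = 0.6482 mmHg


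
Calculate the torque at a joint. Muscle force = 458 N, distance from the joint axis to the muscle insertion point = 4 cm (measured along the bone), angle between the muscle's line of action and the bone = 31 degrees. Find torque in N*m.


Torque = F * d * sin(theta)   (moment arm = d*sin(theta))
d = 4 cm = 0.04 m
Torque = 458 * 0.04 * sin(31)
Torque = 9.435 N*m


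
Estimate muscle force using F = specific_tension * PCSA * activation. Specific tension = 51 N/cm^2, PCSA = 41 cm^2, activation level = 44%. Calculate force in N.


F = sigma * PCSA * activation
F = 51 * 41 * 0.44
F = 920 N


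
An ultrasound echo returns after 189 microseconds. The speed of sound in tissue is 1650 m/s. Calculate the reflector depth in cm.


depth = c * t / 2
t = 189 us = 1.8900e-04 s
depth = 1650 * 1.8900e-04 / 2
depth = 0.155925 m = 15.5925 cm


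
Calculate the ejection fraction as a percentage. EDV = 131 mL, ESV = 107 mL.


SV = EDV - ESV = 131 - 107 = 24 mL
EF = SV/EDV * 100 = 24/131 * 100
EF = 18.32%


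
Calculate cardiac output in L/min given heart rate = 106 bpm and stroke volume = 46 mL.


CO = HR * SV
CO = 106 * 46 / 1000
CO = 4.876 L/min


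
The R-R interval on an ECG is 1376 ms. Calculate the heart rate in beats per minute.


HR = 60 / RR_interval(s)
RR = 1376 ms = 1.376 s
HR = 60 / 1.376 = 43.6 bpm


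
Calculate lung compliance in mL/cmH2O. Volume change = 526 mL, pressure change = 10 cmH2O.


C = dV / dP
C = 526 / 10
C = 52.6 mL/cmH2O


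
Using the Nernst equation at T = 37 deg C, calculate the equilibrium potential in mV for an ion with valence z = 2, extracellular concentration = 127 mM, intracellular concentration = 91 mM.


E = (RT/(zF)) * ln(C_out/C_in)
T = 37 + 273.15 = 310.15 K
E = (8.314 * 310.15 / (2 * 96485)) * ln(127/91)
E = 4.454 mV


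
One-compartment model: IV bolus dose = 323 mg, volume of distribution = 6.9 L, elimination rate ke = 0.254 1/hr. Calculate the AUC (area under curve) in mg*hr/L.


C0 = Dose/Vd = 323/6.9 = 46.8116 mg/L
AUC = C0/ke = 46.8116/0.254
AUC = 184.3 mg*hr/L


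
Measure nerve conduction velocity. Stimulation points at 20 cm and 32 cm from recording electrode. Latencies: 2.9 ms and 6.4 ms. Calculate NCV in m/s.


Distance = (32 - 20) / 100 = 0.12 m
dt = (6.4 - 2.9) / 1000 = 0.0035 s
NCV = dist / dt = 34.29 m/s


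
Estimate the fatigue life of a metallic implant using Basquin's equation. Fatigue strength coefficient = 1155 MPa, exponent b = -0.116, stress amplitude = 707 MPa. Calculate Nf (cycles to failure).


sigma_a = sigma_f' * (2Nf)^b
2Nf = (sigma_a/sigma_f')^(1/b)
2Nf = (707/1155)^(1/-0.116)
2Nf = 68.803157
Nf = 34.4


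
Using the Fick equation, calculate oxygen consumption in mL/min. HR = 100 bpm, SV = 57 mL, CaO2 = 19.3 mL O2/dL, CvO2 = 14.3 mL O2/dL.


CO = HR*SV = 100*57/1000 = 5.7 L/min
a-v O2 diff = 19.3 - 14.3 = 5 mL/dL
VO2 = CO * (CaO2-CvO2) * 10 dL/L
VO2 = 5.7 * 5 * 10
VO2 = 285 mL/min


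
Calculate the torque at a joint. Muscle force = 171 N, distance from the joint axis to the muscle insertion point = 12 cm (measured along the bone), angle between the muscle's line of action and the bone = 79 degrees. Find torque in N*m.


Torque = F * d * sin(theta)   (moment arm = d*sin(theta))
d = 12 cm = 0.12 m
Torque = 171 * 0.12 * sin(79)
Torque = 20.14 N*m


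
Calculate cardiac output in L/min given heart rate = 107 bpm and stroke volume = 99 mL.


CO = HR * SV
CO = 107 * 99 / 1000
CO = 10.59 L/min


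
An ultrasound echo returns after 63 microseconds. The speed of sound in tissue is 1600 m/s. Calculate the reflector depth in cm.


depth = c * t / 2
t = 63 us = 6.3000e-05 s
depth = 1600 * 6.3000e-05 / 2
depth = 0.0504 m = 5.04 cm


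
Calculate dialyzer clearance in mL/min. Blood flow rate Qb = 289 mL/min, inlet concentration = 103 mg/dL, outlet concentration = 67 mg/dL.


K = Qb * (Cb_in - Cb_out) / Cb_in
K = 289 * (103 - 67) / 103
K = 101 mL/min


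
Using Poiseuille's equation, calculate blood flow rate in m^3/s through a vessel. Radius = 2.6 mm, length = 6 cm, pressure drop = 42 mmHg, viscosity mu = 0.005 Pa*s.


Q = pi*r^4*dP / (8*mu*L)
r = 0.0026 m, L = 0.06 m
dP = 42 mmHg = 5599.524 Pa
Q = 3.3495e-04 m^3/s


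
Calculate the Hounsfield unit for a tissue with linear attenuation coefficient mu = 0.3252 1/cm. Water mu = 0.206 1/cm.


HU = ((mu_tissue - mu_water) / mu_water) * 1000
HU = ((0.3252 - 0.206) / 0.206) * 1000
HU = 578.6


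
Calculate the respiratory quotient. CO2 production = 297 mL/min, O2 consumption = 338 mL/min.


RQ = VCO2 / VO2
RQ = 297 / 338
RQ = 0.8787


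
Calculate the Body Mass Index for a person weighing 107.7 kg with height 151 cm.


BMI = weight / height^2
height = 151 cm = 1.51 m
BMI = 107.7 / 1.51^2
BMI = 47.23 kg/m^2


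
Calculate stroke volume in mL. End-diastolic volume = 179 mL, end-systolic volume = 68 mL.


SV = EDV - ESV
SV = 179 - 68
SV = 111 mL


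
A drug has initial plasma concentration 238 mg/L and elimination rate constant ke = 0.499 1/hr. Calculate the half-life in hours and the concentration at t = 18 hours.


t_half = ln(2) / ke = 0.693147 / 0.499 = 1.389 hr
C(t) = C0 * exp(-ke*t) = 238 * exp(-0.499*18)
C(18) = 0.02991 mg/L


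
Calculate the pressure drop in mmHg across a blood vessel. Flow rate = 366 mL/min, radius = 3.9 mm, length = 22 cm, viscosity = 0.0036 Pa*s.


dP = 8*mu*L*Q / (pi*r^4)
Q = 366 mL/min = 6.1e-06 m^3/s
dP = 53.1786 Pa = 53.1786 / 133.322 mmHg = 0.3989 mmHg


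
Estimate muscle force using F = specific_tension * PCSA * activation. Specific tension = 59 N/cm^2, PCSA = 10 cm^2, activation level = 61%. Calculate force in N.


F = sigma * PCSA * activation
F = 59 * 10 * 0.61
F = 359.9 N


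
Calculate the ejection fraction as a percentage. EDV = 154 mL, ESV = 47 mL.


SV = EDV - ESV = 154 - 47 = 107 mL
EF = SV/EDV * 100 = 107/154 * 100
EF = 69.48%


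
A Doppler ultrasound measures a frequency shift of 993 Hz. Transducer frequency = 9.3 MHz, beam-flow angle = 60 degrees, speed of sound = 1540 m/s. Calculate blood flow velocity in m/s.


v = fd * c / (2 * f0 * cos(theta))
v = 993 * 1540 / (2 * 9.3000e+06 * cos(60))
v = 0.1644 m/s


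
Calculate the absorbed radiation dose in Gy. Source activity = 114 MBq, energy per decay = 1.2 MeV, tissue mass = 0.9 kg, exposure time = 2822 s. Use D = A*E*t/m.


A = 114 MBq = 1.1400e+08 Bq
E = 1.2 MeV = 1.9224e-13 J
D = A*E*t/m = 1.1400e+08*1.9224e-13*2822/0.9
D = 0.06872 Gy


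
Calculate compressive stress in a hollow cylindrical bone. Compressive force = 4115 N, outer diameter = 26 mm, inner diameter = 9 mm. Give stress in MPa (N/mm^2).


A = pi*(r_o^2 - r_i^2)
r_o = 13 mm, r_i = 4.5 mm
A = 467.312 mm^2
sigma = F/A = 4115 / 467.312
sigma = 8.806 MPa


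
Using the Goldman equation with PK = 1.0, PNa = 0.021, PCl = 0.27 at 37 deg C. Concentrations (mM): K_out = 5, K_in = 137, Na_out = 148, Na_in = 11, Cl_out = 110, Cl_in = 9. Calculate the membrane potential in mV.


Vm = (RT/F)*ln((PK*Ko + PNa*Nao + PCl*Cli)/(PK*Ki + PNa*Nai + PCl*Clo))
Numer = 10.538, Denom = 166.931
Vm = -73.83 mV


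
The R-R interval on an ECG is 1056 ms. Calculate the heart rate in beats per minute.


HR = 60 / RR_interval(s)
RR = 1056 ms = 1.056 s
HR = 60 / 1.056 = 56.82 bpm


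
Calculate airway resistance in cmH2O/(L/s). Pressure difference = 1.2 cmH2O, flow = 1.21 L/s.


R = dP / flow
R = 1.2 / 1.21
R = 0.9917 cmH2O/(L/s)


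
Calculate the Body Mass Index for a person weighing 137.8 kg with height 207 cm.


BMI = weight / height^2
height = 207 cm = 2.07 m
BMI = 137.8 / 2.07^2
BMI = 32.16 kg/m^2


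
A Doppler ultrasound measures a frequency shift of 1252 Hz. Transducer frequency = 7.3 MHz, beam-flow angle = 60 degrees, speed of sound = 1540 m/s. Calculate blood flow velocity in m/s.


v = fd * c / (2 * f0 * cos(theta))
v = 1252 * 1540 / (2 * 7.3000e+06 * cos(60))
v = 0.2641 m/s


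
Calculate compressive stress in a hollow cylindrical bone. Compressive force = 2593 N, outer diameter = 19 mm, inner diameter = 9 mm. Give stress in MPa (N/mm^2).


A = pi*(r_o^2 - r_i^2)
r_o = 9.5 mm, r_i = 4.5 mm
A = 219.911 mm^2
sigma = F/A = 2593 / 219.911
sigma = 11.79 MPa


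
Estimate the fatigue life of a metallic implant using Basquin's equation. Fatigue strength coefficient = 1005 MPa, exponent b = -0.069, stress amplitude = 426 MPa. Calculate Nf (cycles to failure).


sigma_a = sigma_f' * (2Nf)^b
2Nf = (sigma_a/sigma_f')^(1/b)
2Nf = (426/1005)^(1/-0.069)
2Nf = 252503.6
Nf = 1.263e+05
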